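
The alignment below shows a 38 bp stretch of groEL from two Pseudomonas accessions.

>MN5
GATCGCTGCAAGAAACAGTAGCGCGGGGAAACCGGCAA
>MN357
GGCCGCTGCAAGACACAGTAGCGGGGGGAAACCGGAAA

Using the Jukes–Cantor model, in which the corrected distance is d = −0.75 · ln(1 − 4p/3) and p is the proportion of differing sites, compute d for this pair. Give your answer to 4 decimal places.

0.1447

Mismatches occur at site 2 (A↔G), site 3 (T↔C), site 14 (A↔C), site 24 (C↔G), site 36 (C↔A).
p = 5/38 = 0.131579.
d = −0.75 · ln(1 − (4/3)·0.131579) = −0.75 · ln(0.824561) = −0.75 · (-0.192904) = 0.1447.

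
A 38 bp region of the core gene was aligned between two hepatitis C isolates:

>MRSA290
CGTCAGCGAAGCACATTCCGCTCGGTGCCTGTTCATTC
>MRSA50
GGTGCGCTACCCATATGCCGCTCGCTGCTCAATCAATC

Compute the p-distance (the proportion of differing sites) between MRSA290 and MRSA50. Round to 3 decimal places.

0.368

Differing sites — 1:C/G; 4:C/G; 5:A/C; 8:G/T; 10:A/C; 11:G/C; 14:C/T; 17:T/G; 25:G/C; 29:C/T; 30:T/C; 31:G/A; 32:T/A; 36:T/A.
There are 14 differences over 38 sites, so p = 14/38 = 0.368.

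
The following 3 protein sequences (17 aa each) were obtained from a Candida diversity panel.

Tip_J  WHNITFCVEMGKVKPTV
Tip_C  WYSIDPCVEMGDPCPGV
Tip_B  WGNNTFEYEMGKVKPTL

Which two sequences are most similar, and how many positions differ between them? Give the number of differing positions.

5

Pairwise Hamming distances:
  Tip_J vs Tip_C: 8
  Tip_J vs Tip_B: 5
  Tip_C vs Tip_B: 12
The smallest is 5, between Tip_J and Tip_B.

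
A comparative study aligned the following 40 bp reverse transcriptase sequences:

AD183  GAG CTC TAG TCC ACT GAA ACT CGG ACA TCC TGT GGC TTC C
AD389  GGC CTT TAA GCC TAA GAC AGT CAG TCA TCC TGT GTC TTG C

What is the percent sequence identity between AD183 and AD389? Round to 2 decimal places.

Mismatches occur at site 2 (A/G), site 3 (G/C), site 6 (C/T), site 9 (G/A), site 10 (T/G), site 13 (A/T), site 14 (C/A), site 15 (T/A), site 18 (A/C), site 20 (C/G), site 23 (G/A), site 25 (A/T), site 35 (G/T), site 39 (C/G).
26 of the 40 sites match, so the percent identity is 26/40 × 100 = 65.00%.

65.00%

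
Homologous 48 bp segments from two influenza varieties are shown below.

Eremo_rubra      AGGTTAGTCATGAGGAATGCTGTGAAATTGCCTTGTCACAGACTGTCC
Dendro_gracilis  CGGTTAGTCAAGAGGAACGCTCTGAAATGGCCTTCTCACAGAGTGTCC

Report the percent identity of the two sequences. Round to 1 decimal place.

Differing sites — 1:A/C; 11:T/A; 18:T/C; 22:G/C; 29:T/G; 35:G/C; 43:C/G.
41 of the 48 sites match, so the percent identity is 41/48 × 100 = 85.4%.

85.4%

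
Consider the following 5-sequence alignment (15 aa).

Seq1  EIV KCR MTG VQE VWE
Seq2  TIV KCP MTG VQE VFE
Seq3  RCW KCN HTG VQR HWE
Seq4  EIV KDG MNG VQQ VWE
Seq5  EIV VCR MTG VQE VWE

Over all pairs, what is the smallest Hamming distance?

1

Pairwise Hamming distances:
  Seq1 vs Seq2: 3
  Seq1 vs Seq3: 7
  Seq1 vs Seq4: 4
  Seq1 vs Seq5: 1
  Seq2 vs Seq3: 8
  Seq2 vs Seq4: 6
  Seq2 vs Seq5: 4
  Seq3 vs Seq4: 9
  Seq3 vs Seq5: 8
  Seq4 vs Seq5: 5
The smallest is 1, between Seq1 and Seq5.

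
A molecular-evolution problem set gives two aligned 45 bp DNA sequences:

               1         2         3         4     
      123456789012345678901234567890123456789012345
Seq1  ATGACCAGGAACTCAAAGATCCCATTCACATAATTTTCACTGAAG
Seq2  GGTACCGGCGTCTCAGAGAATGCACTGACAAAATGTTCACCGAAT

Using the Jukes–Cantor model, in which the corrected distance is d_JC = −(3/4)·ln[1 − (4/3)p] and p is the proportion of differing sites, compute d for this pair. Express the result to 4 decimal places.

0.5254

The sequences differ at positions 1 (A/G), 2 (T/G), 3 (G/T), 7 (A/G), 9 (G/C), 10 (A/G), 11 (A/T), 16 (A/G), 20 (T/A), 21 (C/T), 22 (C/G), 25 (T/C), 27 (C/G), 31 (T/A), 35 (T/G), 41 (T/C), 45 (G/T).
p = 17/45 = 0.377778.
d = −0.75 · ln(1 − (4/3)·0.377778) = −0.75 · ln(0.496296) = −0.75 · (-0.700583) = 0.5254.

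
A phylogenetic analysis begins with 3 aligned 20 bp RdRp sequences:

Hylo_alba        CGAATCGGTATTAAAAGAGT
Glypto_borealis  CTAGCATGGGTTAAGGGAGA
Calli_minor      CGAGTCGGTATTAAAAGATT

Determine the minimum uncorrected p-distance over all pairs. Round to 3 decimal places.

Pairwise Hamming distances:
  Hylo_alba vs Glypto_borealis: 10
  Hylo_alba vs Calli_minor: 2
  Glypto_borealis vs Calli_minor: 10
The smallest is 2 mismatches, between Hylo_alba and Calli_minor; p = 2/20 = 0.100.

0.100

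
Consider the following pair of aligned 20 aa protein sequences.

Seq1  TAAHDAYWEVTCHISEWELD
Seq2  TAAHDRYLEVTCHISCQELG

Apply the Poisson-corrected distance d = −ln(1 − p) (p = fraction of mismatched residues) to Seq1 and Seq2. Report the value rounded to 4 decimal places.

Differing sites — 6:A/R; 8:W/L; 16:E/C; 17:W/Q; 20:D/G.
p = 5/20 = 0.250000.
d = −ln(1 − 0.250000) = −ln(0.750000) = 0.2877.

0.2877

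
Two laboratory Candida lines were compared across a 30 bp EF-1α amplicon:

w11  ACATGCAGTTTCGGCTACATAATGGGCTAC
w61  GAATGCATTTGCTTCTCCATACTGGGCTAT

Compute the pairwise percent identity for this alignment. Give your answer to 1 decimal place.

Differing sites — 1:A/G; 2:C/A; 8:G/T; 11:T/G; 13:G/T; 14:G/T; 17:A/C; 22:A/C; 30:C/T.
21 of the 30 sites match, so the percent identity is 21/30 × 100 = 70.0%.

70.0%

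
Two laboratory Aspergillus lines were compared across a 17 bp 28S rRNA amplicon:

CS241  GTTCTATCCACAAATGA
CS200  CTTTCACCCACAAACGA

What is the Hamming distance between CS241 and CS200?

Differing sites — 1:G/C; 4:C/T; 5:T/C; 7:T/C; 15:T/C.
That gives 5 mismatches out of 17 aligned sites, so the Hamming distance is 5.

5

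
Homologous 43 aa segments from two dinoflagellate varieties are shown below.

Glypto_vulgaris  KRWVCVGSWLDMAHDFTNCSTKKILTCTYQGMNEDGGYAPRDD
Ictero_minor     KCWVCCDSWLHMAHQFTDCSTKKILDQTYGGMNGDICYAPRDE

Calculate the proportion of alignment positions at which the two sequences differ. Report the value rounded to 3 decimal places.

0.302

Differing sites — 2:R/C; 6:V/C; 7:G/D; 11:D/H; 15:D/Q; 18:N/D; 26:T/D; 27:C/Q; 30:Q/G; 34:E/G; 36:G/I; 37:G/C; 43:D/E.
There are 13 differences over 43 sites, so p = 13/43 = 0.302.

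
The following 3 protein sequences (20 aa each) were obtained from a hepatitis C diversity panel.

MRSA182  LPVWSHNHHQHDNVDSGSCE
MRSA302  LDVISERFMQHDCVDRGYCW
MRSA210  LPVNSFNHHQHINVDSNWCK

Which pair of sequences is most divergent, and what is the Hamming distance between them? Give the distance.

Pairwise Hamming distances:
  MRSA182 vs MRSA302: 10
  MRSA182 vs MRSA210: 6
  MRSA302 vs MRSA210: 12
The largest is 12, between MRSA302 and MRSA210.

12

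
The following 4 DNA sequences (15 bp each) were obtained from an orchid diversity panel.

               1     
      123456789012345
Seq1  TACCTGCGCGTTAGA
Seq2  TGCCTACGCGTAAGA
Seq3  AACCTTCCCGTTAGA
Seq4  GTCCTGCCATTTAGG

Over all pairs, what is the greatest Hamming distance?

Pairwise Hamming distances:
  Seq1 vs Seq2: 3
  Seq1 vs Seq3: 3
  Seq1 vs Seq4: 6
  Seq2 vs Seq3: 5
  Seq2 vs Seq4: 8
  Seq3 vs Seq4: 6
The largest is 8, between Seq2 and Seq4.

8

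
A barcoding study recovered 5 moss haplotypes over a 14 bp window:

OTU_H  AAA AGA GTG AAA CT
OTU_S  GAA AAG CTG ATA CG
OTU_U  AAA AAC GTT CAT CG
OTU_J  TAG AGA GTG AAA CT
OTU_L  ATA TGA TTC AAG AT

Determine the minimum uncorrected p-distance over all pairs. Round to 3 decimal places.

0.143

Pairwise Hamming distances:
  OTU_H vs OTU_S: 6
  OTU_H vs OTU_U: 6
  OTU_H vs OTU_J: 2
  OTU_H vs OTU_L: 6
  OTU_S vs OTU_U: 7
  OTU_S vs OTU_J: 7
  OTU_S vs OTU_L: 11
  OTU_U vs OTU_J: 8
  OTU_U vs OTU_L: 10
  OTU_J vs OTU_L: 8
The smallest is 2 mismatches, between OTU_H and OTU_J; p = 2/14 = 0.143.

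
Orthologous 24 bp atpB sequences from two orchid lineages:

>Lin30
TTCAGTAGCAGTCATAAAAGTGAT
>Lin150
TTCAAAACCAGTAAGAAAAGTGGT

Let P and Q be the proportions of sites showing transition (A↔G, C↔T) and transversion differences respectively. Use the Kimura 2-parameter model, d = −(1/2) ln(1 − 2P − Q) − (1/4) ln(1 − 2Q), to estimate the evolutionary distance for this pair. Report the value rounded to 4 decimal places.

The sequences differ at positions 5 (G/A, transition), 6 (T/A, transversion), 8 (G/C, transversion), 13 (C/A, transversion), 15 (T/G, transversion), 23 (A/G, transition).
Of the 6 differences, 2 transitions and 4 transversions over 24 sites: P = 2/24 = 0.083333, Q = 4/24 = 0.166667.
d = −0.5·ln(0.666667) − 0.25·ln(0.666666) = −0.5·(-0.405465) − 0.25·(-0.405466) = 0.3041.

0.3041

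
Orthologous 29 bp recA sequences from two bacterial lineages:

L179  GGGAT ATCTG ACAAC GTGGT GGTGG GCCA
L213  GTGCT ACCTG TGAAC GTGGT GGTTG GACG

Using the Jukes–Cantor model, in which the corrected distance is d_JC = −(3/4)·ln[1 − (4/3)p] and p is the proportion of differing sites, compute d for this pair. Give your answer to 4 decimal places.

0.3439

The sequences differ at positions 2 (G/T), 4 (A/C), 7 (T/C), 11 (A/T), 12 (C/G), 24 (G/T), 27 (C/A), 29 (A/G).
p = 8/29 = 0.275862.
d = −0.75 · ln(1 − (4/3)·0.275862) = −0.75 · ln(0.632184) = −0.75 · (-0.458575) = 0.3439.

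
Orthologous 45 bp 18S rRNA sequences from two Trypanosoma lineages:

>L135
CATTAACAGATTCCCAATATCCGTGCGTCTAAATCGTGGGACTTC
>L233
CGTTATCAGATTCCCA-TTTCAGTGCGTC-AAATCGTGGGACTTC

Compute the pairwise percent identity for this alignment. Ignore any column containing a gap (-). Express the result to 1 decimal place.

Excluding the 2 gap columns leaves 43 comparable sites.
Differing sites — 2:A/G; 6:A/T; 19:A/T; 22:C/A.
39 of the 43 comparable sites match, so the percent identity is 39/43 × 100 = 90.7%.

90.7%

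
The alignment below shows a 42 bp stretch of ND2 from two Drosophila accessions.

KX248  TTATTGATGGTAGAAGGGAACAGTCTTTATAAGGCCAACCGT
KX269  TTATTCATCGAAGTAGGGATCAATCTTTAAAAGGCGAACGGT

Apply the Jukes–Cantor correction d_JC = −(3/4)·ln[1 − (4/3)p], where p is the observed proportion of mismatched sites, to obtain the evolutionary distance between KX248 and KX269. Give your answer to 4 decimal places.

The sequences differ at positions 6 (G/C), 9 (G/C), 11 (T/A), 14 (A/T), 20 (A/T), 23 (G/A), 30 (T/A), 36 (C/G), 40 (C/G).
p = 9/42 = 0.214286.
d = −0.75 · ln(1 − (4/3)·0.214286) = −0.75 · ln(0.714285) = −0.75 · (-0.336473) = 0.2524.

0.2524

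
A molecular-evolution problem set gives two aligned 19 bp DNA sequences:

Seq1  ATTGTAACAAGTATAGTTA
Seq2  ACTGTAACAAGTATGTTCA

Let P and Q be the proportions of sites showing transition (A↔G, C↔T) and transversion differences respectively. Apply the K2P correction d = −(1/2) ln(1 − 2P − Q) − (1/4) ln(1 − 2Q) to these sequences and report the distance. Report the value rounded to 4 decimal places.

Differing sites — 2:T/C (Ti); 15:A/G (Ti); 16:G/T (Tv); 18:T/C (Ti).
Of the 4 differences, 3 transitions and 1 transversion over 19 sites: P = 3/19 = 0.157895, Q = 1/19 = 0.052632.
d = −0.5·ln(0.631578) − 0.25·ln(0.894736) = −0.5·(-0.459534) − 0.25·(-0.111227) = 0.2576.

0.2576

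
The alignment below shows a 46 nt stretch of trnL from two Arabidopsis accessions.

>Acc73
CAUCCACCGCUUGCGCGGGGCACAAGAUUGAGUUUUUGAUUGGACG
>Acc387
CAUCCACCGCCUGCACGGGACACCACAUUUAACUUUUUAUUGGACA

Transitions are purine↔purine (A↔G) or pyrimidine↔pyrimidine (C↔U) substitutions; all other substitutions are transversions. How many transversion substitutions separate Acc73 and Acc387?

Differing sites — 11:U/C (Ti); 15:G/A (Ti); 20:G/A (Ti); 24:A/C (Tv); 26:G/C (Tv); 30:G/U (Tv); 32:G/A (Ti); 33:U/C (Ti); 38:G/U (Tv); 46:G/A (Ti).
Of the 10 differences, 6 transitions and 4 transversions, so the answer is 4.

4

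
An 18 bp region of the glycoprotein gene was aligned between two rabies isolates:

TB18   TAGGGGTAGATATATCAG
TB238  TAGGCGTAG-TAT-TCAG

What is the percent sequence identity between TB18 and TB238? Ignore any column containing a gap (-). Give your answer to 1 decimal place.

Excluding the 2 gap columns leaves 16 comparable sites.
A single mismatch occurs at site 5 (G→C).
15 of the 16 comparable sites match, so the percent identity is 15/16 × 100 = 93.8%.

93.8%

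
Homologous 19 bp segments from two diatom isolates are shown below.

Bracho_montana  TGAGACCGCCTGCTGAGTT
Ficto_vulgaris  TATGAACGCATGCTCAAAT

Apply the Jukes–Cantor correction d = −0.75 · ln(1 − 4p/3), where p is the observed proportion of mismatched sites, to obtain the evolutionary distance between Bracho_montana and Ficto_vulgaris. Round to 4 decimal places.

Mismatches occur at site 2 (G→A), site 3 (A→T), site 6 (C→A), site 10 (C→A), site 15 (G→C), site 17 (G→A), site 18 (T→A).
p = 7/19 = 0.368421.
d = −0.75 · ln(1 − (4/3)·0.368421) = −0.75 · ln(0.508772) = −0.75 · (-0.675755) = 0.5068.

0.5068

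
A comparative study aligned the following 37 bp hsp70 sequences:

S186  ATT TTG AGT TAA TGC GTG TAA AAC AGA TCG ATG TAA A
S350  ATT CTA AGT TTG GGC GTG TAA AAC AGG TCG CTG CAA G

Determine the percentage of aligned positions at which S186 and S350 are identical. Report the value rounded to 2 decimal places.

75.68%

Mismatches occur at site 4 (T↔C), site 6 (G↔A), site 11 (A↔T), site 12 (A↔G), site 13 (T↔G), site 27 (A↔G), site 31 (A↔C), site 34 (T↔C), site 37 (A↔G).
28 of the 37 sites match, so the percent identity is 28/37 × 100 = 75.68%.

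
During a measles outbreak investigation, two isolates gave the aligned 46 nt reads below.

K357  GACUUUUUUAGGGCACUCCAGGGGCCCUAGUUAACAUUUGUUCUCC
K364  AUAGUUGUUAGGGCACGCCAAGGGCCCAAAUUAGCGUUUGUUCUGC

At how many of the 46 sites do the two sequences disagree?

12

The sequences differ at positions 1 (G/A), 2 (A/U), 3 (C/A), 4 (U/G), 7 (U/G), 17 (U/G), 21 (G/A), 28 (U/A), 30 (G/A), 34 (A/G), 36 (A/G), 45 (C/G).
That gives 12 mismatches out of 46 aligned sites, so the Hamming distance is 12.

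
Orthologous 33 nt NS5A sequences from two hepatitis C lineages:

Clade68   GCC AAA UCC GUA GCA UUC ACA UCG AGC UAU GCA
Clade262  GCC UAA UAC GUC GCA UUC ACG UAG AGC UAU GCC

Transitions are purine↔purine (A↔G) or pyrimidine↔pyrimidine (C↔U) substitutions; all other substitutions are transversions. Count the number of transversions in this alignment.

The sequences differ at positions 4 (A/U, transversion), 8 (C/A, transversion), 12 (A/C, transversion), 21 (A/G, transition), 23 (C/A, transversion), 33 (A/C, transversion).
Of the 6 differences, 1 transition and 5 transversions, so the answer is 5.

5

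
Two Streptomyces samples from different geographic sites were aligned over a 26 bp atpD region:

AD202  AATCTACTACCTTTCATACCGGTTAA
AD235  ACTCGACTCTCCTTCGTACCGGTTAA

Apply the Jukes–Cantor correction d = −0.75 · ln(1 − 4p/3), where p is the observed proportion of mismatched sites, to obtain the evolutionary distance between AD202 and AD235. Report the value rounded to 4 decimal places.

Differing sites — 2:A/C; 5:T/G; 9:A/C; 10:C/T; 12:T/C; 16:A/G.
p = 6/26 = 0.230769.
d = −0.75 · ln(1 − (4/3)·0.230769) = −0.75 · ln(0.692308) = −0.75 · (-0.367724) = 0.2758.

0.2758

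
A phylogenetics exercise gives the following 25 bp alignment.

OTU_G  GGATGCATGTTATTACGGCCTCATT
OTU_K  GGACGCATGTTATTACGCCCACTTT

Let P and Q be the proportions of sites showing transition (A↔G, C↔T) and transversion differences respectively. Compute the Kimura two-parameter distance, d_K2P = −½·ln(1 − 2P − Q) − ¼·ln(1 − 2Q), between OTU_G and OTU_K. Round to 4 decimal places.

Mismatches occur at site 4 (T/C, transition), site 18 (G/C, transversion), site 21 (T/A, transversion), site 23 (A/T, transversion).
Of the 4 differences, 1 transition and 3 transversions over 25 sites: P = 1/25 = 0.040000, Q = 3/25 = 0.120000.
d = −0.5·ln(0.800000) − 0.25·ln(0.760000) = −0.5·(-0.223144) − 0.25·(-0.274437) = 0.1802.

0.1802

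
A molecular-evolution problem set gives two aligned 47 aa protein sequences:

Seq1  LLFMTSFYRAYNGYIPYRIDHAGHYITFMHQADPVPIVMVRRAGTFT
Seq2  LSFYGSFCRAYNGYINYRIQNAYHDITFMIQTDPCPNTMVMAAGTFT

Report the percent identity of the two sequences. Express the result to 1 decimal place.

66.0%

Differing sites — 2:L/S; 4:M/Y; 5:T/G; 8:Y/C; 16:P/N; 20:D/Q; 21:H/N; 23:G/Y; 25:Y/D; 30:H/I; 32:A/T; 35:V/C; 37:I/N; 38:V/T; 41:R/M; 42:R/A.
31 of the 47 sites match, so the percent identity is 31/47 × 100 = 66.0%.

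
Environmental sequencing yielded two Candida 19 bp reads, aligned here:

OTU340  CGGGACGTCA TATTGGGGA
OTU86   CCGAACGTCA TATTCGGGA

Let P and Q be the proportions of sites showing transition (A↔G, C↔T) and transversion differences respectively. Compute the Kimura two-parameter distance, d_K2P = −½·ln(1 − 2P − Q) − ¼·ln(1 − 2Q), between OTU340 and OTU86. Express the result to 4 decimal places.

Differing sites — 2:G/C (Tv); 4:G/A (Ti); 15:G/C (Tv).
Of the 3 differences, 1 transition and 2 transversions over 19 sites: P = 1/19 = 0.052632, Q = 2/19 = 0.105263.
d = −0.5·ln(0.789473) − 0.25·ln(0.789474) = −0.5·(-0.236390) − 0.25·(-0.236388) = 0.1773.

0.1773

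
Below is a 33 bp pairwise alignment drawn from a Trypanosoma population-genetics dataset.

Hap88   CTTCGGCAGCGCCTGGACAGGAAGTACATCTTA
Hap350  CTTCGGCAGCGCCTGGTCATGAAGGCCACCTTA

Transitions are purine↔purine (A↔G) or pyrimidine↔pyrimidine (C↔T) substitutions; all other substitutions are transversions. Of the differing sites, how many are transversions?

4

Differing sites — 17:A/T (Tv); 20:G/T (Tv); 25:T/G (Tv); 26:A/C (Tv); 29:T/C (Ti).
Of the 5 differences, 1 transition and 4 transversions, so the answer is 4.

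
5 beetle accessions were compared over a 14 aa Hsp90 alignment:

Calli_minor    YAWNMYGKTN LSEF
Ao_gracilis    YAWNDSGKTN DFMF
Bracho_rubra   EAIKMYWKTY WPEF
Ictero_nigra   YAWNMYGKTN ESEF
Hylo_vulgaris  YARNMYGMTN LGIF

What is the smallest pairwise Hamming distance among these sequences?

Pairwise Hamming distances:
  Calli_minor vs Ao_gracilis: 5
  Calli_minor vs Bracho_rubra: 7
  Calli_minor vs Ictero_nigra: 1
  Calli_minor vs Hylo_vulgaris: 4
  Ao_gracilis vs Bracho_rubra: 10
  Ao_gracilis vs Ictero_nigra: 5
  Ao_gracilis vs Hylo_vulgaris: 7
  Bracho_rubra vs Ictero_nigra: 7
  Bracho_rubra vs Hylo_vulgaris: 9
  Ictero_nigra vs Hylo_vulgaris: 5
The smallest is 1, between Calli_minor and Ictero_nigra.

1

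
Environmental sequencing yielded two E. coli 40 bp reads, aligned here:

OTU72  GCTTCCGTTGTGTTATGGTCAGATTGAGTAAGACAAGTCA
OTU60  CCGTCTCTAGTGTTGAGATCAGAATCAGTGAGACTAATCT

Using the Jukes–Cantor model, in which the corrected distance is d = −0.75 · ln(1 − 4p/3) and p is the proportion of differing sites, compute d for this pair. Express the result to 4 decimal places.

Mismatches occur at site 1 (G/C), site 3 (T/G), site 6 (C/T), site 7 (G/C), site 9 (T/A), site 15 (A/G), site 16 (T/A), site 18 (G/A), site 24 (T/A), site 26 (G/C), site 30 (A/G), site 35 (A/T), site 37 (G/A), site 40 (A/T).
p = 14/40 = 0.350000.
d = −0.75 · ln(1 − (4/3)·0.350000) = −0.75 · ln(0.533333) = −0.75 · (-0.628609) = 0.4715.

0.4715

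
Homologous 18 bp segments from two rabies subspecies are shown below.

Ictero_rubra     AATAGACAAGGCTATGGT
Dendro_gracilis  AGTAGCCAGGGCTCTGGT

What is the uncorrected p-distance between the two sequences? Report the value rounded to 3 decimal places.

Differing sites — 2:A/G; 6:A/C; 9:A/G; 14:A/C.
There are 4 differences over 18 sites, so p = 4/18 = 0.222.

0.222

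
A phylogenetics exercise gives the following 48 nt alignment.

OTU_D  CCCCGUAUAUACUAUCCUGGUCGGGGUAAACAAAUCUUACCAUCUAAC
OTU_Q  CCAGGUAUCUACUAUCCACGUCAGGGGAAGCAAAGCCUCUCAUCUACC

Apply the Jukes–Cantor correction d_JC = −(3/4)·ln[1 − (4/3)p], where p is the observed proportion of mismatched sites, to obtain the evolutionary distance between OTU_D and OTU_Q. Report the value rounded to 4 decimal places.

Mismatches occur at site 3 (C/A), site 4 (C/G), site 9 (A/C), site 18 (U/A), site 19 (G/C), site 23 (G/A), site 27 (U/G), site 30 (A/G), site 35 (U/G), site 37 (U/C), site 39 (A/C), site 40 (C/U), site 47 (A/C).
p = 13/48 = 0.270833.
d = −0.75 · ln(1 − (4/3)·0.270833) = −0.75 · ln(0.638889) = −0.75 · (-0.448025) = 0.3360.

0.3360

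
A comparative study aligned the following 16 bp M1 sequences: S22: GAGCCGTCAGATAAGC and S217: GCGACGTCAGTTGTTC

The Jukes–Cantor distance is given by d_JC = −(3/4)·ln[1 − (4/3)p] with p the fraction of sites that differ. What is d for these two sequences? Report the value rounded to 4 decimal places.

0.5199

The sequences differ at positions 2 (A/C), 4 (C/A), 11 (A/T), 13 (A/G), 14 (A/T), 15 (G/T).
p = 6/16 = 0.375000.
d = −0.75 · ln(1 − (4/3)·0.375000) = −0.75 · ln(0.500000) = −0.75 · (-0.693147) = 0.5199.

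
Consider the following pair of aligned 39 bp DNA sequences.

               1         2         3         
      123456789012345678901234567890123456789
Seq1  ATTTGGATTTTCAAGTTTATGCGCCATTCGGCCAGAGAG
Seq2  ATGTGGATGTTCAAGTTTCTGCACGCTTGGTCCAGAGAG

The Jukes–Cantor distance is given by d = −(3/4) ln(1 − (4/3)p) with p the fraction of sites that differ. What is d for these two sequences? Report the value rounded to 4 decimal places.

0.2396

The sequences differ at positions 3 (T/G), 9 (T/G), 19 (A/C), 23 (G/A), 25 (C/G), 26 (A/C), 29 (C/G), 31 (G/T).
p = 8/39 = 0.205128.
d = −0.75 · ln(1 − (4/3)·0.205128) = −0.75 · ln(0.726496) = −0.75 · (-0.319522) = 0.2396.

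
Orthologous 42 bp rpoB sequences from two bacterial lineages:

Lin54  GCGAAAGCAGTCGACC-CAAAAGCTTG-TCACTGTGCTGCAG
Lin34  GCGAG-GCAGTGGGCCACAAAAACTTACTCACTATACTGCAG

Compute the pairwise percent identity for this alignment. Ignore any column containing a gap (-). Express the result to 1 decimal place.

Excluding the 3 gap columns leaves 39 comparable sites.
The sequences differ at positions 5 (A/G), 12 (C/G), 14 (A/G), 23 (G/A), 27 (G/A), 34 (G/A), 36 (G/A).
32 of the 39 comparable sites match, so the percent identity is 32/39 × 100 = 82.1%.

82.1%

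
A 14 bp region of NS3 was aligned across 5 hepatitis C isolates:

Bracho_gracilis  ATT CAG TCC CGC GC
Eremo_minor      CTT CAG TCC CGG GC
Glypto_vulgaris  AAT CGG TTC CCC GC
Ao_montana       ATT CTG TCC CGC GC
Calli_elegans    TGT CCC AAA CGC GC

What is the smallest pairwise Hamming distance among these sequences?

1

Pairwise Hamming distances:
  Bracho_gracilis vs Eremo_minor: 2
  Bracho_gracilis vs Glypto_vulgaris: 4
  Bracho_gracilis vs Ao_montana: 1
  Bracho_gracilis vs Calli_elegans: 7
  Eremo_minor vs Glypto_vulgaris: 6
  Eremo_minor vs Ao_montana: 3
  Eremo_minor vs Calli_elegans: 8
  Glypto_vulgaris vs Ao_montana: 4
  Glypto_vulgaris vs Calli_elegans: 8
  Ao_montana vs Calli_elegans: 7
The smallest is 1, between Bracho_gracilis and Ao_montana.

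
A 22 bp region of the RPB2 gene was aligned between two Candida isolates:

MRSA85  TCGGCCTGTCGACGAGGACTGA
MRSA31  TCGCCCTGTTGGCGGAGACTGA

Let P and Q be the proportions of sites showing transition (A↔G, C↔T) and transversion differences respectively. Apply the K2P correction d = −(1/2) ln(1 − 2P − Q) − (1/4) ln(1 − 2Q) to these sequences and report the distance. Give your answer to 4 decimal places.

The sequences differ at positions 4 (G/C, transversion), 10 (C/T, transition), 12 (A/G, transition), 15 (A/G, transition), 16 (G/A, transition).
Of the 5 differences, 4 transitions and 1 transversion over 22 sites: P = 4/22 = 0.181818, Q = 1/22 = 0.045455.
d = −0.5·ln(0.590909) − 0.25·ln(0.909090) = −0.5·(-0.526093) − 0.25·(-0.095311) = 0.2869.

0.2869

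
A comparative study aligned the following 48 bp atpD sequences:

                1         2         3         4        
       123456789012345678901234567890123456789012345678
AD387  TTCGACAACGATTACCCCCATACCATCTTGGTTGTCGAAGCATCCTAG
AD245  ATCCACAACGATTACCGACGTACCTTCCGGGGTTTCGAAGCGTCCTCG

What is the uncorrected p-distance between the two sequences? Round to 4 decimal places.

Differing sites — 1:T/A; 4:G/C; 17:C/G; 18:C/A; 20:A/G; 25:A/T; 28:T/C; 29:T/G; 32:T/G; 34:G/T; 42:A/G; 47:A/C.
There are 12 differences over 48 sites, so p = 12/48 = 0.2500.

0.2500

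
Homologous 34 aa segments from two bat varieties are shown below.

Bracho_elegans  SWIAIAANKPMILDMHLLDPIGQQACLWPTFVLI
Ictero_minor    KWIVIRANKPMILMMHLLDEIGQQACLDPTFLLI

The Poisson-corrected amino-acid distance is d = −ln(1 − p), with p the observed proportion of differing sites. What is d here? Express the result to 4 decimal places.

0.2305

Differing sites — 1:S/K; 4:A/V; 6:A/R; 14:D/M; 20:P/E; 28:W/D; 32:V/L.
p = 7/34 = 0.205882.
d = −ln(1 − 0.205882) = −ln(0.794118) = 0.2305.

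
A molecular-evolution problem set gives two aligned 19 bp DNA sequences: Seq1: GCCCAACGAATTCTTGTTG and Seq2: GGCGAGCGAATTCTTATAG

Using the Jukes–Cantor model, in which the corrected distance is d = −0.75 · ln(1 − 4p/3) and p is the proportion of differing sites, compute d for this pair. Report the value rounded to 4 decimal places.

Differing sites — 2:C/G; 4:C/G; 6:A/G; 16:G/A; 18:T/A.
p = 5/19 = 0.263158.
d = −0.75 · ln(1 − (4/3)·0.263158) = −0.75 · ln(0.649123) = −0.75 · (-0.432133) = 0.3241.

0.3241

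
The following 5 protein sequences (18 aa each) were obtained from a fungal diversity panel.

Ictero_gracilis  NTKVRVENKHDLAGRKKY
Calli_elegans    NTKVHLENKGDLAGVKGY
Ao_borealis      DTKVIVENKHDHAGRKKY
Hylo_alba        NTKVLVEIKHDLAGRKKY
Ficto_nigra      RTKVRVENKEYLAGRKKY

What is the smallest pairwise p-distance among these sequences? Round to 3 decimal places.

Pairwise Hamming distances:
  Ictero_gracilis vs Calli_elegans: 5
  Ictero_gracilis vs Ao_borealis: 3
  Ictero_gracilis vs Hylo_alba: 2
  Ictero_gracilis vs Ficto_nigra: 3
  Calli_elegans vs Ao_borealis: 7
  Calli_elegans vs Hylo_alba: 6
  Calli_elegans vs Ficto_nigra: 7
  Ao_borealis vs Hylo_alba: 4
  Ao_borealis vs Ficto_nigra: 5
  Hylo_alba vs Ficto_nigra: 5
The smallest is 2 mismatches, between Ictero_gracilis and Hylo_alba; p = 2/18 = 0.111.

0.111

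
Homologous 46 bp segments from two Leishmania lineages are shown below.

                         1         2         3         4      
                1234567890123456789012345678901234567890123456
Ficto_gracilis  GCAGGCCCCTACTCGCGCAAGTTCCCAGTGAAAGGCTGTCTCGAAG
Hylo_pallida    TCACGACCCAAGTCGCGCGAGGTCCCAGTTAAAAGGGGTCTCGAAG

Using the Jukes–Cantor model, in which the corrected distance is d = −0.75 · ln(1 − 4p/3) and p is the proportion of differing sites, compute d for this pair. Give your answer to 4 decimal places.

Mismatches occur at site 1 (G/T), site 4 (G/C), site 6 (C/A), site 10 (T/A), site 12 (C/G), site 19 (A/G), site 22 (T/G), site 30 (G/T), site 34 (G/A), site 36 (C/G), site 37 (T/G).
p = 11/46 = 0.239130.
d = −0.75 · ln(1 − (4/3)·0.239130) = −0.75 · ln(0.681160) = −0.75 · (-0.383958) = 0.2880.

0.2880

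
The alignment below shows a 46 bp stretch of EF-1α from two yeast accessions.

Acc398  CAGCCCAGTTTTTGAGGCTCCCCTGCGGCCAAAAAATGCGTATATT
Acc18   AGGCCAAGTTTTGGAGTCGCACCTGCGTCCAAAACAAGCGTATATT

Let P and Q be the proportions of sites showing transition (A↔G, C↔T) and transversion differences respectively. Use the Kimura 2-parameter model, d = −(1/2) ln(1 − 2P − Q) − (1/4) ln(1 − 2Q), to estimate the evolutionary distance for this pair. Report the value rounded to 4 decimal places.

0.2608

The sequences differ at positions 1 (C/A, transversion), 2 (A/G, transition), 6 (C/A, transversion), 13 (T/G, transversion), 17 (G/T, transversion), 19 (T/G, transversion), 21 (C/A, transversion), 28 (G/T, transversion), 35 (A/C, transversion), 37 (T/A, transversion).
Of the 10 differences, 1 transition and 9 transversions over 46 sites: P = 1/46 = 0.021739, Q = 9/46 = 0.195652.
d = −0.5·ln(0.760870) − 0.25·ln(0.608696) = −0.5·(-0.273293) − 0.25·(-0.496436) = 0.2608.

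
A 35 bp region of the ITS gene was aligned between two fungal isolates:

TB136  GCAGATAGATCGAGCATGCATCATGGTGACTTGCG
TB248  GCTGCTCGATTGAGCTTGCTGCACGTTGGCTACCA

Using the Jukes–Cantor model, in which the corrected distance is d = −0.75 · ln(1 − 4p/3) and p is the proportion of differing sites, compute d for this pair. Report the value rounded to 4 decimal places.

Mismatches occur at site 3 (A↔T), site 5 (A↔C), site 7 (A↔C), site 11 (C↔T), site 16 (A↔T), site 20 (A↔T), site 21 (T↔G), site 24 (T↔C), site 26 (G↔T), site 29 (A↔G), site 32 (T↔A), site 33 (G↔C), site 35 (G↔A).
p = 13/35 = 0.371429.
d = −0.75 · ln(1 − (4/3)·0.371429) = −0.75 · ln(0.504761) = −0.75 · (-0.683670) = 0.5128.

0.5128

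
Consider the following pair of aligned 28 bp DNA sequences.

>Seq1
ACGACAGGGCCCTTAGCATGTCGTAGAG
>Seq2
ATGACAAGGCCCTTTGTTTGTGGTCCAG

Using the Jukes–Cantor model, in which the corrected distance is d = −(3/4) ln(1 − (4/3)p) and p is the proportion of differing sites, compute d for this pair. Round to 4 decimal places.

0.3597

Differing sites — 2:C/T; 7:G/A; 15:A/T; 17:C/T; 18:A/T; 22:C/G; 25:A/C; 26:G/C.
p = 8/28 = 0.285714.
d = −0.75 · ln(1 − (4/3)·0.285714) = −0.75 · ln(0.619048) = −0.75 · (-0.479572) = 0.3597.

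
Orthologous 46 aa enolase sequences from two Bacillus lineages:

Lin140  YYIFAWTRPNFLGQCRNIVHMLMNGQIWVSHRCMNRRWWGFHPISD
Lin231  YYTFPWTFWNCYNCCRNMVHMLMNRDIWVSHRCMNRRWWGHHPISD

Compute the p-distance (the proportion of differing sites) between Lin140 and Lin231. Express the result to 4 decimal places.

The sequences differ at positions 3 (I/T), 5 (A/P), 8 (R/F), 9 (P/W), 11 (F/C), 12 (L/Y), 13 (G/N), 14 (Q/C), 18 (I/M), 25 (G/R), 26 (Q/D), 41 (F/H).
There are 12 differences over 46 sites, so p = 12/46 = 0.2609.

0.2609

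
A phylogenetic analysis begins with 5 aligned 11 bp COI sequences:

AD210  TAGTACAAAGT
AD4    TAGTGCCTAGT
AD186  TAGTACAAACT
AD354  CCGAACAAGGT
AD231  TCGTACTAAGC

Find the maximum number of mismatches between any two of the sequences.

7

Pairwise Hamming distances:
  AD210 vs AD4: 3
  AD210 vs AD186: 1
  AD210 vs AD354: 4
  AD210 vs AD231: 3
  AD4 vs AD186: 4
  AD4 vs AD354: 7
  AD4 vs AD231: 5
  AD186 vs AD354: 5
  AD186 vs AD231: 4
  AD354 vs AD231: 5
The largest is 7, between AD4 and AD354.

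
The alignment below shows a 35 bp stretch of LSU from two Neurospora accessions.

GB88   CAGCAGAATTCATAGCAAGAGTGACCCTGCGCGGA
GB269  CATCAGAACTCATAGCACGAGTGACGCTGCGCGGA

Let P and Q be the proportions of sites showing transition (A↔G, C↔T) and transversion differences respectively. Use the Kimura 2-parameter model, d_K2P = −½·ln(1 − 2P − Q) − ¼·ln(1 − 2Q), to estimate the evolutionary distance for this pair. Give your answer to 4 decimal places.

Mismatches occur at site 3 (G→T, transversion), site 9 (T→C, transition), site 18 (A→C, transversion), site 26 (C→G, transversion).
Of the 4 differences, 1 transition and 3 transversions over 35 sites: P = 1/35 = 0.028571, Q = 3/35 = 0.085714.
d = −0.5·ln(0.857144) − 0.25·ln(0.828572) = −0.5·(-0.154149) − 0.25·(-0.188052) = 0.1241.

0.1241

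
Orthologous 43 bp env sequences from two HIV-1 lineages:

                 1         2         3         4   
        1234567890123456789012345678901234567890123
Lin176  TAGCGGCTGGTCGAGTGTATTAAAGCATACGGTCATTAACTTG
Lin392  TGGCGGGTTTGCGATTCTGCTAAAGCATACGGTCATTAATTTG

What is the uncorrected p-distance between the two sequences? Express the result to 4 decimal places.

Differing sites — 2:A/G; 7:C/G; 9:G/T; 10:G/T; 11:T/G; 15:G/T; 17:G/C; 19:A/G; 20:T/C; 40:C/T.
There are 10 differences over 43 sites, so p = 10/43 = 0.2326.

0.2326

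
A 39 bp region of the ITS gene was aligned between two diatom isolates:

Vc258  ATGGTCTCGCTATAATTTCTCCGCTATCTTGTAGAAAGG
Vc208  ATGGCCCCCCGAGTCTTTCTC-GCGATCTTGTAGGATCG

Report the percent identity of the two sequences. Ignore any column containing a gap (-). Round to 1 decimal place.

Excluding the 1 gap column leaves 38 comparable sites.
Mismatches occur at site 5 (T↔C), site 7 (T↔C), site 9 (G↔C), site 11 (T↔G), site 13 (T↔G), site 14 (A↔T), site 15 (A↔C), site 25 (T↔G), site 35 (A↔G), site 37 (A↔T), site 38 (G↔C).
27 of the 38 comparable sites match, so the percent identity is 27/38 × 100 = 71.1%.

71.1%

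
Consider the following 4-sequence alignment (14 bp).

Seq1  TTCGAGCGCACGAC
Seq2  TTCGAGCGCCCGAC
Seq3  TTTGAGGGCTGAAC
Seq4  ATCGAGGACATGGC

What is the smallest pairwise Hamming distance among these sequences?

Pairwise Hamming distances:
  Seq1 vs Seq2: 1
  Seq1 vs Seq3: 5
  Seq1 vs Seq4: 5
  Seq2 vs Seq3: 5
  Seq2 vs Seq4: 6
  Seq3 vs Seq4: 7
The smallest is 1, between Seq1 and Seq2.

1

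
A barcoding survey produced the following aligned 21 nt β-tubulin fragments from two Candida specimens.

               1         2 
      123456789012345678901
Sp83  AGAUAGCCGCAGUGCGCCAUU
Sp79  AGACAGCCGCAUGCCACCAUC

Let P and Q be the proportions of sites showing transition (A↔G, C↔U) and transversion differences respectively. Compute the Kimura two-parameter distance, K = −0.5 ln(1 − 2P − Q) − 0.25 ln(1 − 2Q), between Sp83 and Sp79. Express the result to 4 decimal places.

The sequences differ at positions 4 (U/C, transition), 12 (G/U, transversion), 13 (U/G, transversion), 14 (G/C, transversion), 16 (G/A, transition), 21 (U/C, transition).
Of the 6 differences, 3 transitions and 3 transversions over 21 sites: P = 3/21 = 0.142857, Q = 3/21 = 0.142857.
d = −0.5·ln(0.571429) − 0.25·ln(0.714286) = −0.5·(-0.559615) − 0.25·(-0.336472) = 0.3639.

0.3639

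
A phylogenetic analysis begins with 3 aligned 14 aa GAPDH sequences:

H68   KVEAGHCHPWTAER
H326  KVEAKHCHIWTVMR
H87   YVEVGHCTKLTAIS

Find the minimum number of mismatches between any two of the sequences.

Pairwise Hamming distances:
  H68 vs H326: 4
  H68 vs H87: 7
  H326 vs H87: 9
The smallest is 4, between H68 and H326.

4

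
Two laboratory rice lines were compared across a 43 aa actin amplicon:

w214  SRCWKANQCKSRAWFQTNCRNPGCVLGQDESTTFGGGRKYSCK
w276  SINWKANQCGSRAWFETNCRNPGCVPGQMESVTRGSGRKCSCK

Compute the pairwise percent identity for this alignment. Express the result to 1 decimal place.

76.7%

Differing sites — 2:R/I; 3:C/N; 10:K/G; 16:Q/E; 26:L/P; 29:D/M; 32:T/V; 34:F/R; 36:G/S; 40:Y/C.
33 of the 43 sites match, so the percent identity is 33/43 × 100 = 76.7%.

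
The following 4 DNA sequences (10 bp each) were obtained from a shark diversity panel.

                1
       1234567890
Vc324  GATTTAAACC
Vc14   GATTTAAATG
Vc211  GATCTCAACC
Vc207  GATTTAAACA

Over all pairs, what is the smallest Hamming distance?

1

Pairwise Hamming distances:
  Vc324 vs Vc14: 2
  Vc324 vs Vc211: 2
  Vc324 vs Vc207: 1
  Vc14 vs Vc211: 4
  Vc14 vs Vc207: 2
  Vc211 vs Vc207: 3
The smallest is 1, between Vc324 and Vc207.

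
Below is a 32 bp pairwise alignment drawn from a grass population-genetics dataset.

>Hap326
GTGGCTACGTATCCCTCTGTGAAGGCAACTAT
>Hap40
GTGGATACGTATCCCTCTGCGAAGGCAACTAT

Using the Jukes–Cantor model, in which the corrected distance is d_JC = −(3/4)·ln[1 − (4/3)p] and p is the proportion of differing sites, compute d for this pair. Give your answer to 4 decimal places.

0.0653

The sequences differ at positions 5 (C/A), 20 (T/C).
p = 2/32 = 0.062500.
d = −0.75 · ln(1 − (4/3)·0.062500) = −0.75 · ln(0.916667) = −0.75 · (-0.087011) = 0.0653.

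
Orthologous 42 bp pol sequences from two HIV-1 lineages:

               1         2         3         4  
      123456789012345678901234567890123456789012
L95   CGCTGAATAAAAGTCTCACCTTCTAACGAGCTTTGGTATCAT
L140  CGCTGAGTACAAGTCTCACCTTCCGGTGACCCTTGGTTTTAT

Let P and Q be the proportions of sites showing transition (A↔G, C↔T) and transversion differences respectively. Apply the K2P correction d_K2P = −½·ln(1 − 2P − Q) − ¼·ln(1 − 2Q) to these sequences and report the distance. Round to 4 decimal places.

0.2979

The sequences differ at positions 7 (A/G, transition), 10 (A/C, transversion), 24 (T/C, transition), 25 (A/G, transition), 26 (A/G, transition), 27 (C/T, transition), 30 (G/C, transversion), 32 (T/C, transition), 38 (A/T, transversion), 40 (C/T, transition).
Of the 10 differences, 7 transitions and 3 transversions over 42 sites: P = 7/42 = 0.166667, Q = 3/42 = 0.071429.
d = −0.5·ln(0.595237) − 0.25·ln(0.857142) = −0.5·(-0.518796) − 0.25·(-0.154152) = 0.2979.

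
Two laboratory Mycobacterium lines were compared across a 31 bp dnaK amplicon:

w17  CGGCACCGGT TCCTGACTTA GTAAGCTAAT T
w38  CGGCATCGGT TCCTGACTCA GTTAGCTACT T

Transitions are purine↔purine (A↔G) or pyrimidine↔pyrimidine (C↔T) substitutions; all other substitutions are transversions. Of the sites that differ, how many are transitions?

2

Mismatches occur at site 6 (C→T, transition), site 19 (T→C, transition), site 23 (A→T, transversion), site 29 (A→C, transversion).
Of the 4 differences, 2 transitions and 2 transversions, so the answer is 2.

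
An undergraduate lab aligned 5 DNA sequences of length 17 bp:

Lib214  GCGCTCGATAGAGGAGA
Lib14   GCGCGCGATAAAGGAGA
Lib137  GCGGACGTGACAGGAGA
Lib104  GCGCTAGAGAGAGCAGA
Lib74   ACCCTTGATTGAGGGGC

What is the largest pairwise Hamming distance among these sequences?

Pairwise Hamming distances:
  Lib214 vs Lib14: 2
  Lib214 vs Lib137: 5
  Lib214 vs Lib104: 3
  Lib214 vs Lib74: 6
  Lib14 vs Lib137: 5
  Lib14 vs Lib104: 5
  Lib14 vs Lib74: 8
  Lib137 vs Lib104: 6
  Lib137 vs Lib74: 11
  Lib104 vs Lib74: 8
The largest is 11, between Lib137 and Lib74.

11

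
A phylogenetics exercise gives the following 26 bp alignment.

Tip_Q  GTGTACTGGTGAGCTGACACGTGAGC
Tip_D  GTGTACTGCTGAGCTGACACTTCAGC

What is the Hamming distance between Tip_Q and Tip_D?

Mismatches occur at site 9 (G→C), site 21 (G→T), site 23 (G→C).
That gives 3 mismatches out of 26 aligned sites, so the Hamming distance is 3.

3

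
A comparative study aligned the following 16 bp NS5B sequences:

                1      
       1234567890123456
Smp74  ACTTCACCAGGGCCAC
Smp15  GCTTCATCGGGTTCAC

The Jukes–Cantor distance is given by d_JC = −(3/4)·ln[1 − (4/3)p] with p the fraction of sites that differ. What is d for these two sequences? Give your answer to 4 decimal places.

Mismatches occur at site 1 (A/G), site 7 (C/T), site 9 (A/G), site 12 (G/T), site 13 (C/T).
p = 5/16 = 0.312500.
d = −0.75 · ln(1 − (4/3)·0.312500) = −0.75 · ln(0.583333) = −0.75 · (-0.538997) = 0.4042.

0.4042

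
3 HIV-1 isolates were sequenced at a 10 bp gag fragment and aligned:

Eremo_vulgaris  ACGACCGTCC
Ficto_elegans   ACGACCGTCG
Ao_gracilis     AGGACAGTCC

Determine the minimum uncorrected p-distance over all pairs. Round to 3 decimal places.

Pairwise Hamming distances:
  Eremo_vulgaris vs Ficto_elegans: 1
  Eremo_vulgaris vs Ao_gracilis: 2
  Ficto_elegans vs Ao_gracilis: 3
The smallest is 1 mismatch, between Eremo_vulgaris and Ficto_elegans; p = 1/10 = 0.100.

0.100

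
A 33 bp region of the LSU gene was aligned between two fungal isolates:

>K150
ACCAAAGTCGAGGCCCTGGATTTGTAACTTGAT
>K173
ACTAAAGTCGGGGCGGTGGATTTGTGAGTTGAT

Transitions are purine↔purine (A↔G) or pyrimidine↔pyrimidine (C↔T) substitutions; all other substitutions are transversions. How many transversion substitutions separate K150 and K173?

3

The sequences differ at positions 3 (C/T, transition), 11 (A/G, transition), 15 (C/G, transversion), 16 (C/G, transversion), 26 (A/G, transition), 28 (C/G, transversion).
Of the 6 differences, 3 transitions and 3 transversions, so the answer is 3.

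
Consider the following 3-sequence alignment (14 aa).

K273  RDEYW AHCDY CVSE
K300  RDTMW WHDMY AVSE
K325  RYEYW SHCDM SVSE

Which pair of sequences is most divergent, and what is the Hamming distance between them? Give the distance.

8

Pairwise Hamming distances:
  K273 vs K300: 6
  K273 vs K325: 4
  K300 vs K325: 8
The largest is 8, between K300 and K325.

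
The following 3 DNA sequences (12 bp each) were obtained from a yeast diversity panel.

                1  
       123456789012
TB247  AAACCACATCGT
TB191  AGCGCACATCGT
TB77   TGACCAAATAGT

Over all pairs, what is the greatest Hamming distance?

Pairwise Hamming distances:
  TB247 vs TB191: 3
  TB247 vs TB77: 4
  TB191 vs TB77: 5
The largest is 5, between TB191 and TB77.

5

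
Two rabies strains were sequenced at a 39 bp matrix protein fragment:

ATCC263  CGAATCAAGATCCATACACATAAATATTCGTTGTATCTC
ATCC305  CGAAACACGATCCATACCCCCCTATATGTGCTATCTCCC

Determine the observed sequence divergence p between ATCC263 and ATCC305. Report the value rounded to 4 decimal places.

Mismatches occur at site 5 (T→A), site 8 (A→C), site 18 (A→C), site 20 (A→C), site 21 (T→C), site 22 (A→C), site 23 (A→T), site 28 (T→G), site 29 (C→T), site 31 (T→C), site 33 (G→A), site 35 (A→C), site 38 (T→C).
There are 13 differences over 39 sites, so p = 13/39 = 0.3333.

0.3333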